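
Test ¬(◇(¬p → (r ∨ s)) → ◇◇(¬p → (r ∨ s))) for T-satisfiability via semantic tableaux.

1. ¬(◇(¬p → (r ∨ s)) → ◇◇(¬p → (r ∨ s))), 0
2. ◇(¬p → (r ∨ s)), 0
3. ¬◇◇(¬p → (r ∨ s)), 0
4. ¬◇(¬p → (r ∨ s)), 0
5. ¬(¬p → (r ∨ s)), 0
6. ¬p, 0
7. ¬(r ∨ s), 0
8. ¬r, 0
9. ¬s, 0
10. ¬p → (r ∨ s), 1
11. ¬◇(¬p → (r ∨ s)), 1
12. ¬(¬p → (r ∨ s)), 1
13. ¬p, 1
14. ¬(r ∨ s), 1
15. ¬r, 1
16. ¬s, 1
17. r ∨ s, 1
18. s, 1
Accessibility: 0R0, 0R1, 1R1
Branch closes: s and ¬s both at 1.
All branches of the tableau close; one closing branch shown above.

Unsatisfiable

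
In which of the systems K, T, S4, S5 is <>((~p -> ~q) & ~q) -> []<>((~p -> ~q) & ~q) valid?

S5

S4-tableau for the negation ~(<>((~p -> ~q) & ~q) -> []<>((~p -> ~q) & ~q)):
1. ~(<>((~p -> ~q) & ~q) -> []<>((~p -> ~q) & ~q)), u
2. <>((~p -> ~q) & ~q), u   [~->-rule on 1]
3. ~[]<>((~p -> ~q) & ~q), u   [~->-rule on 1]
4. (~p -> ~q) & ~q, v   [<>-rule on 2: fresh world v, uRv]
5. ~p -> ~q, v   [&-rule on 4]
6. ~q, v   [&-rule on 4]
7. ~<>((~p -> ~q) & ~q), w   [~[]-rule on 3: fresh world w, uRw]
8. ~((~p -> ~q) & ~q), w   [~<>-rule on 7 via wRw]
9. q, w   [~&-rule on 8 (branches; this branch)]
Accessibility: uRu, uRv, uRw, vRv, wRw
Complete open branch: countermodel on an S4-frame, so not valid in S4, nor in K, T (the same frame is also a K-frame and a T-frame).
S5-tableau for the negation ~(<>((~p -> ~q) & ~q) -> []<>((~p -> ~q) & ~q)):
1. ~(<>((~p -> ~q) & ~q) -> []<>((~p -> ~q) & ~q)), u
2. <>((~p -> ~q) & ~q), u   [~->-rule on 1]
3. ~[]<>((~p -> ~q) & ~q), u   [~->-rule on 1]
4. (~p -> ~q) & ~q, v   [<>-rule on 2: fresh world v, uRv]
5. ~p -> ~q, v   [&-rule on 4]
6. ~q, v   [&-rule on 4]
7. ~<>((~p -> ~q) & ~q), w   [~[]-rule on 3: fresh world w, uRw]
8. ~((~p -> ~q) & ~q), u   [~<>-rule on 7 via wRu]
9. ~((~p -> ~q) & ~q), v   [~<>-rule on 7 via wRv]
10. ~((~p -> ~q) & ~q), w   [~<>-rule on 7 via wRw]
11. ~(~p -> ~q), u   [~&-rule on 8 (branches; this branch)]
12. ~p, u   [~->-rule on 11]
13. q, u   [~->-rule on 11]
14. ~(~p -> ~q), v   [~&-rule on 9 (branches; this branch)]
15. ~p, v   [~->-rule on 14]
16. q, v   [~->-rule on 14]
Accessibility: uRu, uRv, uRw, vRu, vRv, vRw, wRu, wRv, wRw
Branch closes: q and ~q both at v.
Every branch closes (one shown): valid in S5.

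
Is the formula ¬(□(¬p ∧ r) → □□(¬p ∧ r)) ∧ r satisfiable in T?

1. ¬(□(¬p ∧ r) → □□(¬p ∧ r)) ∧ r, w0
2. ¬(□(¬p ∧ r) → □□(¬p ∧ r)), w0
3. r, w0
4. □(¬p ∧ r), w0
5. ¬□□(¬p ∧ r), w0
6. ¬p ∧ r, w0
7. ¬p, w0
8. ¬□(¬p ∧ r), w1
9. ¬p ∧ r, w1
10. ¬p, w1
11. r, w1
12. ¬(¬p ∧ r), w2
13. ¬r, w2
Accessibility: w0Rw0, w0Rw1, w1Rw1, w1Rw2, w2Rw2

Satisfiable (open branch found)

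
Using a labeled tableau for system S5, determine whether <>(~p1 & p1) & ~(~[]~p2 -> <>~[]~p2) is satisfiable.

Unsatisfiable

1. <>(~p1 & p1) & ~(~[]~p2 -> <>~[]~p2), 0
2. <>(~p1 & p1), 0
3. ~(~[]~p2 -> <>~[]~p2), 0
4. ~[]~p2, 0
5. ~<>~[]~p2, 0
6. []~p2, 0
7. ~p2, 0
8. ~p1 & p1, 1
9. ~p1, 1
10. p1, 1
Accessibility: 0R0, 0R1, 1R0, 1R1
Branch closes: p1 and ~p1 both at 1.
All branches of the tableau close; one closing branch shown above.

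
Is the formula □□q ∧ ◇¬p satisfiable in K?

Yes, satisfiable

1. □□q ∧ ◇¬p, 0
2. □□q, 0   [∧-rule on 1]
3. ◇¬p, 0   [∧-rule on 1]
4. ¬p, 1   [◇-rule on 3: fresh world 1, 0R1]
5. □q, 1   [□-rule on 2 via 0R1]
Accessibility: 0R1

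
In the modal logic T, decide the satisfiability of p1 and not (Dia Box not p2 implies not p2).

Satisfiable (open branch found)

1. p1 and not (Dia Box not p2 implies not p2), 0
2. p1, 0   [and-rule on 1]
3. not (Dia Box not p2 implies not p2), 0   [and-rule on 1]
4. Dia Box not p2, 0   [neg-implies-rule on 3]
5. p2, 0   [neg-implies-rule on 3]
6. Box not p2, 1   [Dia-rule on 4: fresh world 1, 0R1]
7. not p2, 1   [Box-rule on 6 via 1R1]
Accessibility: 0R0, 0R1, 1R1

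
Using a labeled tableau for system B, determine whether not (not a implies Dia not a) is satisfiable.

1. not (not a implies Dia not a), w0
2. not a, w0
3. not Dia not a, w0
4. a, w0
Accessibility: w0Rw0
Branch closes: a and not a both at w0.
All branches of the tableau close; one closing branch shown above.

Unsatisfiable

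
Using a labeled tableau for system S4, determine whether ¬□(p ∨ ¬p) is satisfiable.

1. ¬□(p ∨ ¬p), u
2. ¬(p ∨ ¬p), v
3. ¬p, v
4. p, v
Accessibility: uRu, uRv, vRv
Branch closes: p and ¬p both at v.
All branches of the tableau close; one closing branch shown above.

Unsatisfiable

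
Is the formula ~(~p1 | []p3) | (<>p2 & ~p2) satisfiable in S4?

1. ~(~p1 | []p3) | (<>p2 & ~p2), w0
2. <>p2 & ~p2, w0
3. <>p2, w0
4. ~p2, w0
5. p2, w1
Accessibility: w0Rw0, w0Rw1, w1Rw1

Yes, satisfiable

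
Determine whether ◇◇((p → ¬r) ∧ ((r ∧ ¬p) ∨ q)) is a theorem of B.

No, not valid

Tableau for the negation ¬◇◇((p → ¬r) ∧ ((r ∧ ¬p) ∨ q)):
1. ¬◇◇((p → ¬r) ∧ ((r ∧ ¬p) ∨ q)), u
2. ¬◇((p → ¬r) ∧ ((r ∧ ¬p) ∨ q)), u
3. ¬((p → ¬r) ∧ ((r ∧ ¬p) ∨ q)), u
4. ¬((r ∧ ¬p) ∨ q), u
5. ¬(r ∧ ¬p), u
6. ¬q, u
7. p, u
Accessibility: uRu
The negation has an open branch (countermodel exists).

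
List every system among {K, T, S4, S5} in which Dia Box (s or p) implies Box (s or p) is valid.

S4-tableau for the negation not (Dia Box (s or p) implies Box (s or p)):
1. not (Dia Box (s or p) implies Box (s or p)), 0
2. Dia Box (s or p), 0
3. not Box (s or p), 0
4. Box (s or p), 1
5. s or p, 1
6. p, 1
7. not (s or p), 2
8. not s, 2
9. not p, 2
Accessibility: 0R0, 0R1, 0R2, 1R1, 2R2
Complete open branch: countermodel on an S4-frame, so not valid in S4, nor in K, T (the same frame is also a K-frame and a T-frame).
S5-tableau for the negation not (Dia Box (s or p) implies Box (s or p)):
1. not (Dia Box (s or p) implies Box (s or p)), 0
2. Dia Box (s or p), 0
3. not Box (s or p), 0
4. Box (s or p), 1
5. s or p, 0
6. s or p, 1
7. p, 0
8. p, 1
9. not (s or p), 2
10. not s, 2
11. not p, 2
12. s or p, 2
13. p, 2
Accessibility: 0R0, 0R1, 0R2, 1R0, 1R1, 1R2, 2R0, 2R1, 2R2
Branch closes: p and not p both at 2.
Every branch closes (one shown): valid in S5.

S5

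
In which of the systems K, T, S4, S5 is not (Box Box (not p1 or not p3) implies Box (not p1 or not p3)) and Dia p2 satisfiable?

K

K-tableau for the formula:
1. not (Box Box (not p1 or not p3) implies Box (not p1 or not p3)) and Dia p2, u
2. not (Box Box (not p1 or not p3) implies Box (not p1 or not p3)), u   [and-rule on 1]
3. Dia p2, u   [and-rule on 1]
4. Box Box (not p1 or not p3), u   [neg-implies-rule on 2]
5. not Box (not p1 or not p3), u   [neg-implies-rule on 2]
6. p2, v   [Dia-rule on 3: fresh world v, uRv]
7. Box (not p1 or not p3), v   [Box-rule on 4 via uRv]
8. not (not p1 or not p3), w   [neg-Box-rule on 5: fresh world w, uRw]
9. p1, w   [neg-or-rule on 8]
10. p3, w   [neg-or-rule on 8]
11. Box (not p1 or not p3), w   [Box-rule on 4 via uRw]
Accessibility: uRv, uRw
Complete open branch: satisfiable in K.
T-tableau for the formula:
1. not (Box Box (not p1 or not p3) implies Box (not p1 or not p3)) and Dia p2, u
2. not (Box Box (not p1 or not p3) implies Box (not p1 or not p3)), u   [and-rule on 1]
3. Dia p2, u   [and-rule on 1]
4. Box Box (not p1 or not p3), u   [neg-implies-rule on 2]
5. not Box (not p1 or not p3), u   [neg-implies-rule on 2]
6. Box (not p1 or not p3), u   [Box-rule on 4 via uRu]
7. not p1 or not p3, u   [Box-rule on 6 via uRu]
8. not p3, u   [or-rule on 7 (branches; this branch)]
9. p2, v   [Dia-rule on 3: fresh world v, uRv]
10. Box (not p1 or not p3), v   [Box-rule on 4 via uRv]
11. not p1 or not p3, v   [Box-rule on 6 via uRv]
12. not p3, v   [or-rule on 11 (branches; this branch)]
13. not (not p1 or not p3), w   [neg-Box-rule on 5: fresh world w, uRw]
14. p1, w   [neg-or-rule on 13]
15. p3, w   [neg-or-rule on 13]
16. Box (not p1 or not p3), w   [Box-rule on 4 via uRw]
17. not p1 or not p3, w   [Box-rule on 6 via uRw]
18. not p3, w   [or-rule on 17 (branches; this branch)]
Accessibility: uRu, uRv, uRw, vRv, wRw
Branch closes: p3 and not p3 both at w.
Every branch closes (one shown): unsatisfiable in T, hence also in S4, S5 (every S4/S5-frame is a T-frame).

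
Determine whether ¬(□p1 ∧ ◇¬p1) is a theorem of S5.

Tableau for the negation □p1 ∧ ◇¬p1:
1. □p1 ∧ ◇¬p1, 0
2. □p1, 0
3. ◇¬p1, 0
4. p1, 0
5. ¬p1, 1
6. p1, 1
Accessibility: 0R0, 0R1, 1R0, 1R1
Branch closes: p1 and ¬p1 both at 1.
Every branch of the negation's tableau closes; the branch above is one of them.

Valid in S5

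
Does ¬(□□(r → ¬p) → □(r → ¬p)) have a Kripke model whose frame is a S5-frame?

1. ¬(□□(r → ¬p) → □(r → ¬p)), w0
2. □□(r → ¬p), w0   [¬→-rule on 1]
3. ¬□(r → ¬p), w0   [¬→-rule on 1]
4. □(r → ¬p), w0   [□-rule on 2 via w0Rw0]
5. r → ¬p, w0   [□-rule on 4 via w0Rw0]
6. ¬p, w0   [→-rule on 5 (branches; this branch)]
7. ¬(r → ¬p), w1   [¬□-rule on 3: fresh world w1, w0Rw1]
8. r, w1   [¬→-rule on 7]
9. p, w1   [¬→-rule on 7]
10. □(r → ¬p), w1   [□-rule on 2 via w0Rw1]
11. r → ¬p, w1   [□-rule on 4 via w0Rw1]
12. ¬p, w1   [→-rule on 11 (branches; this branch)]
Accessibility: w0Rw0, w0Rw1, w1Rw0, w1Rw1
Branch closes: p and ¬p both at w1.
All branches of the tableau close; one closing branch shown above.

Unsatisfiable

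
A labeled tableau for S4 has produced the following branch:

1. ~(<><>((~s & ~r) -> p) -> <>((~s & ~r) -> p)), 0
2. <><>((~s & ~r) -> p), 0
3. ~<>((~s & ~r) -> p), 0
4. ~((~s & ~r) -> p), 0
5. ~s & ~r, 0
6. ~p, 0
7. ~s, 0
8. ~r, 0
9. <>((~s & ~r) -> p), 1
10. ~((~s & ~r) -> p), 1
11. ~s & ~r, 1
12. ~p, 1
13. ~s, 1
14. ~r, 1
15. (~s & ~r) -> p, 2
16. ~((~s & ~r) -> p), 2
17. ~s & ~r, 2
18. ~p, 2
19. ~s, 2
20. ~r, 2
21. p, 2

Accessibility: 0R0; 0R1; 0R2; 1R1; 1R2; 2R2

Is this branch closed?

Closed

Both p and ~p appear at 2.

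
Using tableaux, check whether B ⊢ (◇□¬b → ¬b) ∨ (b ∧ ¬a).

Tableau for the negation ¬((◇□¬b → ¬b) ∨ (b ∧ ¬a)):
1. ¬((◇□¬b → ¬b) ∨ (b ∧ ¬a)), w0
2. ¬(◇□¬b → ¬b), w0
3. ¬(b ∧ ¬a), w0
4. ◇□¬b, w0
5. b, w0
6. a, w0
7. □¬b, w1
8. ¬b, w0
Accessibility: w0Rw0, w0Rw1, w1Rw0, w1Rw1
Branch closes: b and ¬b both at w0.
All branches of the negation close; one closing branch shown above.

Valid in B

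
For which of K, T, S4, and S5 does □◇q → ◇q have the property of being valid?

T, S4, S5

K-tableau for the negation ¬(□◇q → ◇q):
1. ¬(□◇q → ◇q), w0
2. □◇q, w0
3. ¬◇q, w0
Complete open branch: countermodel on a K-frame, so not valid in K.
T-tableau for the negation ¬(□◇q → ◇q):
1. ¬(□◇q → ◇q), w0
2. □◇q, w0
3. ¬◇q, w0
4. ◇q, w0
5. ¬q, w0
6. q, w1
7. ◇q, w1
8. ¬q, w1
Accessibility: w0Rw0, w0Rw1, w1Rw1
Branch closes: q and ¬q both at w1.
Every branch closes (one shown): valid in T, hence also in S4, S5 (every theorem of T is a theorem of S4 and S5).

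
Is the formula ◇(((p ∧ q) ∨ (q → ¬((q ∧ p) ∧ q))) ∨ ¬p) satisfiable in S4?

Satisfiable

1. ◇(((p ∧ q) ∨ (q → ¬((q ∧ p) ∧ q))) ∨ ¬p), w0
2. ((p ∧ q) ∨ (q → ¬((q ∧ p) ∧ q))) ∨ ¬p, w1
3. ¬p, w1
Accessibility: w0Rw0, w0Rw1, w1Rw1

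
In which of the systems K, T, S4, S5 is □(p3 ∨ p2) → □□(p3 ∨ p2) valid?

S4, S5

S4-tableau for the negation ¬(□(p3 ∨ p2) → □□(p3 ∨ p2)):
1. ¬(□(p3 ∨ p2) → □□(p3 ∨ p2)), 0
2. □(p3 ∨ p2), 0
3. ¬□□(p3 ∨ p2), 0
4. p3 ∨ p2, 0
5. p2, 0
6. ¬□(p3 ∨ p2), 1
7. p3 ∨ p2, 1
8. p2, 1
9. ¬(p3 ∨ p2), 2
10. ¬p3, 2
11. ¬p2, 2
12. p3 ∨ p2, 2
13. p2, 2
Accessibility: 0R0, 0R1, 0R2, 1R1, 1R2, 2R2
Branch closes: p2 and ¬p2 both at 2.
Every branch closes (one shown): valid in S4, hence also in S5 (every theorem of S4 is a theorem of S5).
T-tableau for the negation ¬(□(p3 ∨ p2) → □□(p3 ∨ p2)):
1. ¬(□(p3 ∨ p2) → □□(p3 ∨ p2)), 0
2. □(p3 ∨ p2), 0
3. ¬□□(p3 ∨ p2), 0
4. p3 ∨ p2, 0
5. p2, 0
6. ¬□(p3 ∨ p2), 1
7. p3 ∨ p2, 1
8. p2, 1
9. ¬(p3 ∨ p2), 2
10. ¬p3, 2
11. ¬p2, 2
Accessibility: 0R0, 0R1, 1R1, 1R2, 2R2
Complete open branch: countermodel on a T-frame, so not valid in T, nor in K (the same frame is also a K-frame).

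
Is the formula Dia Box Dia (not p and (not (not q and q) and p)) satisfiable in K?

Satisfiable (open branch found)

1. Dia Box Dia (not p and (not (not q and q) and p)), w0
2. Box Dia (not p and (not (not q and q) and p)), w1
Accessibility: w0Rw1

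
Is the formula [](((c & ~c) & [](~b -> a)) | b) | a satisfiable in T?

Satisfiable (open branch found)

1. [](((c & ~c) & [](~b -> a)) | b) | a, u
2. a, u   [|-rule on 1 (branches; this branch)]
Accessibility: uRu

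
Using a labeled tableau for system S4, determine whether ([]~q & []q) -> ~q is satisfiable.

1. ([]~q & []q) -> ~q, 0
2. ~q, 0
Accessibility: 0R0

Yes, satisfiable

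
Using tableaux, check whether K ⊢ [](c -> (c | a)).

Valid in K

Tableau for the negation ~[](c -> (c | a)):
1. ~[](c -> (c | a)), w0
2. ~(c -> (c | a)), w1   [~[]-rule on 1: fresh world w1, w0Rw1]
3. c, w1   [~->-rule on 2]
4. ~(c | a), w1   [~->-rule on 2]
5. ~c, w1   [~|-rule on 4]
6. ~a, w1   [~|-rule on 4]
Accessibility: w0Rw1
Branch closes: c and ~c both at w1.
All branches of the negation close; one closing branch shown above.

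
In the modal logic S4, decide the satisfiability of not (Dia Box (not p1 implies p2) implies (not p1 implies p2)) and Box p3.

1. not (Dia Box (not p1 implies p2) implies (not p1 implies p2)) and Box p3, w0
2. not (Dia Box (not p1 implies p2) implies (not p1 implies p2)), w0   [and-rule on 1]
3. Box p3, w0   [and-rule on 1]
4. Dia Box (not p1 implies p2), w0   [neg-implies-rule on 2]
5. not (not p1 implies p2), w0   [neg-implies-rule on 2]
6. not p1, w0   [neg-implies-rule on 5]
7. not p2, w0   [neg-implies-rule on 5]
8. p3, w0   [Box-rule on 3 via w0Rw0]
9. Box (not p1 implies p2), w1   [Dia-rule on 4: fresh world w1, w0Rw1]
10. p3, w1   [Box-rule on 3 via w0Rw1]
11. not p1 implies p2, w1   [Box-rule on 9 via w1Rw1]
12. p2, w1   [implies-rule on 11 (branches; this branch)]
Accessibility: w0Rw0, w0Rw1, w1Rw1

Satisfiable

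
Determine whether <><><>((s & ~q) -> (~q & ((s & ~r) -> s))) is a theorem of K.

Tableau for the negation ~<><><>((s & ~q) -> (~q & ((s & ~r) -> s))):
1. ~<><><>((s & ~q) -> (~q & ((s & ~r) -> s))), u
The negation has an open branch (countermodel exists).

Not valid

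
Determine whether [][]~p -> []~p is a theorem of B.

Valid

Tableau for the negation ~([][]~p -> []~p):
1. ~([][]~p -> []~p), u
2. [][]~p, u
3. ~[]~p, u
4. []~p, u
5. ~p, u
6. p, v
7. []~p, v
8. ~p, v
Accessibility: uRu, uRv, vRu, vRv
Branch closes: p and ~p both at v.
All branches of the negation close; one closing branch shown above.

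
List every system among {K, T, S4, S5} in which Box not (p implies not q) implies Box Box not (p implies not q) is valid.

T-tableau for the negation not (Box not (p implies not q) implies Box Box not (p implies not q)):
1. not (Box not (p implies not q) implies Box Box not (p implies not q)), w0
2. Box not (p implies not q), w0   [neg-implies-rule on 1]
3. not Box Box not (p implies not q), w0   [neg-implies-rule on 1]
4. not (p implies not q), w0   [Box-rule on 2 via w0Rw0]
5. p, w0   [neg-implies-rule on 4]
6. q, w0   [neg-implies-rule on 4]
7. not Box not (p implies not q), w1   [neg-Box-rule on 3: fresh world w1, w0Rw1]
8. not (p implies not q), w1   [Box-rule on 2 via w0Rw1]
9. p, w1   [neg-implies-rule on 8]
10. q, w1   [neg-implies-rule on 8]
11. p implies not q, w2   [neg-Box-rule on 7: fresh world w2, w1Rw2]
12. not q, w2   [implies-rule on 11 (branches; this branch)]
Accessibility: w0Rw0, w0Rw1, w1Rw1, w1Rw2, w2Rw2
Complete open branch: countermodel on a T-frame, so not valid in T, nor in K (the same frame is also a K-frame).
S4-tableau for the negation not (Box not (p implies not q) implies Box Box not (p implies not q)):
1. not (Box not (p implies not q) implies Box Box not (p implies not q)), w0
2. Box not (p implies not q), w0   [neg-implies-rule on 1]
3. not Box Box not (p implies not q), w0   [neg-implies-rule on 1]
4. not (p implies not q), w0   [Box-rule on 2 via w0Rw0]
5. p, w0   [neg-implies-rule on 4]
6. q, w0   [neg-implies-rule on 4]
7. not Box not (p implies not q), w1   [neg-Box-rule on 3: fresh world w1, w0Rw1]
8. not (p implies not q), w1   [Box-rule on 2 via w0Rw1]
9. p, w1   [neg-implies-rule on 8]
10. q, w1   [neg-implies-rule on 8]
11. p implies not q, w2   [neg-Box-rule on 7: fresh world w2, w1Rw2]
12. not (p implies not q), w2   [Box-rule on 2 via w0Rw2]
13. p, w2   [neg-implies-rule on 12]
14. q, w2   [neg-implies-rule on 12]
15. not q, w2   [implies-rule on 11 (branches; this branch)]
Accessibility: w0Rw0, w0Rw1, w0Rw2, w1Rw1, w1Rw2, w2Rw2
Branch closes: q and not q both at w2.
Every branch closes (one shown): valid in S4, hence also in S5 (every theorem of S4 is a theorem of S5).

S4, S5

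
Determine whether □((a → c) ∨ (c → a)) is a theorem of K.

Valid in K

Tableau for the negation ¬□((a → c) ∨ (c → a)):
1. ¬□((a → c) ∨ (c → a)), w0
2. ¬((a → c) ∨ (c → a)), w1   [¬□-rule on 1: fresh world w1, w0Rw1]
3. ¬(a → c), w1   [¬∨-rule on 2]
4. ¬(c → a), w1   [¬∨-rule on 2]
5. a, w1   [¬→-rule on 3]
6. ¬c, w1   [¬→-rule on 3]
7. c, w1   [¬→-rule on 4]
8. ¬a, w1   [¬→-rule on 4]
Accessibility: w0Rw1
Branch closes: c and ¬c both at w1.
Every branch of the negation's tableau closes; the branch above is one of them.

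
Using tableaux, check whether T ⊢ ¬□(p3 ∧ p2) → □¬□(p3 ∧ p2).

Tableau for the negation ¬(¬□(p3 ∧ p2) → □¬□(p3 ∧ p2)):
1. ¬(¬□(p3 ∧ p2) → □¬□(p3 ∧ p2)), u
2. ¬□(p3 ∧ p2), u
3. ¬□¬□(p3 ∧ p2), u
4. ¬(p3 ∧ p2), v
5. ¬p2, v
6. □(p3 ∧ p2), w
7. p3 ∧ p2, w
8. p3, w
9. p2, w
Accessibility: uRu, uRv, uRw, vRv, wRw
The negation has an open branch (countermodel exists).

Invalid (countermodel exists)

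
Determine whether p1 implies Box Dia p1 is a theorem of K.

Tableau for the negation not (p1 implies Box Dia p1):
1. not (p1 implies Box Dia p1), u
2. p1, u   [neg-implies-rule on 1]
3. not Box Dia p1, u   [neg-implies-rule on 1]
4. not Dia p1, v   [neg-Box-rule on 3: fresh world v, uRv]
Accessibility: uRv
The negation has an open branch (countermodel exists).

No, not valid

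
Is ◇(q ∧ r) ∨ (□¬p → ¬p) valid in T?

Tableau for the negation ¬(◇(q ∧ r) ∨ (□¬p → ¬p)):
1. ¬(◇(q ∧ r) ∨ (□¬p → ¬p)), 0
2. ¬◇(q ∧ r), 0   [¬∨-rule on 1]
3. ¬(□¬p → ¬p), 0   [¬∨-rule on 1]
4. □¬p, 0   [¬→-rule on 3]
5. p, 0   [¬→-rule on 3]
6. ¬(q ∧ r), 0   [¬◇-rule on 2 via 0R0]
7. ¬p, 0   [□-rule on 4 via 0R0]
Accessibility: 0R0
Branch closes: p and ¬p both at 0.
All branches of the negation close; one closing branch shown above.

Yes, valid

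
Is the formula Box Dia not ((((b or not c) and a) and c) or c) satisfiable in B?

Yes, satisfiable

1. Box Dia not ((((b or not c) and a) and c) or c), w0
2. Dia not ((((b or not c) and a) and c) or c), w0   [Box-rule on 1 via w0Rw0]
3. not ((((b or not c) and a) and c) or c), w1   [Dia-rule on 2: fresh world w1, w0Rw1]
4. not (((b or not c) and a) and c), w1   [neg-or-rule on 3]
5. not c, w1   [neg-or-rule on 3]
6. Dia not ((((b or not c) and a) and c) or c), w1   [Box-rule on 1 via w0Rw1]
7. not ((((b or not c) and a) and c) or c), w2   [Dia-rule on 6: fresh world w2, w1Rw2]
8. not (((b or not c) and a) and c), w2   [neg-or-rule on 7]
9. not c, w2   [neg-or-rule on 7]
Accessibility: w0Rw0, w0Rw1, w1Rw0, w1Rw1, w1Rw2, w2Rw1, w2Rw2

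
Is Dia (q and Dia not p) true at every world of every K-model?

No, not valid

Tableau for the negation not Dia (q and Dia not p):
1. not Dia (q and Dia not p), w0
The negation has an open branch (countermodel exists).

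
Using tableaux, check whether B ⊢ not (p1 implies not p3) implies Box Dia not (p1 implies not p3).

Yes, valid

Tableau for the negation not (not (p1 implies not p3) implies Box Dia not (p1 implies not p3)):
1. not (not (p1 implies not p3) implies Box Dia not (p1 implies not p3)), 0
2. not (p1 implies not p3), 0
3. not Box Dia not (p1 implies not p3), 0
4. p1, 0
5. p3, 0
6. not Dia not (p1 implies not p3), 1
7. p1 implies not p3, 0
8. p1 implies not p3, 1
9. not p3, 0
Accessibility: 0R0, 0R1, 1R0, 1R1
Branch closes: p3 and not p3 both at 0.
All branches of the negation close; one closing branch shown above.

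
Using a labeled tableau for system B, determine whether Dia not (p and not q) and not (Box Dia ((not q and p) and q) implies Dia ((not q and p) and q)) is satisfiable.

Unsatisfiable (every branch closes)

1. Dia not (p and not q) and not (Box Dia ((not q and p) and q) implies Dia ((not q and p) and q)), w0
2. Dia not (p and not q), w0
3. not (Box Dia ((not q and p) and q) implies Dia ((not q and p) and q)), w0
4. Box Dia ((not q and p) and q), w0
5. not Dia ((not q and p) and q), w0
6. Dia ((not q and p) and q), w0
7. not ((not q and p) and q), w0
8. not (not q and p), w0
9. not p, w0
10. not (p and not q), w1
11. Dia ((not q and p) and q), w1
12. not ((not q and p) and q), w1
13. q, w1
14. not (not q and p), w1
15. not p, w1
16. (not q and p) and q, w2
17. not q and p, w2
18. q, w2
19. not q, w2
20. p, w2
Accessibility: w0Rw0, w0Rw1, w0Rw2, w1Rw0, w1Rw1, w2Rw0, w2Rw2
Branch closes: q and not q both at w2.
All branches of the tableau close; one closing branch shown above.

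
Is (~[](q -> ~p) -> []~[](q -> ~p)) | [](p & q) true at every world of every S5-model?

Tableau for the negation ~((~[](q -> ~p) -> []~[](q -> ~p)) | [](p & q)):
1. ~((~[](q -> ~p) -> []~[](q -> ~p)) | [](p & q)), 0
2. ~(~[](q -> ~p) -> []~[](q -> ~p)), 0
3. ~[](p & q), 0
4. ~[](q -> ~p), 0
5. ~[]~[](q -> ~p), 0
6. ~(p & q), 1
7. ~q, 1
8. ~(q -> ~p), 2
9. q, 2
10. p, 2
11. [](q -> ~p), 3
12. q -> ~p, 0
13. q -> ~p, 1
14. q -> ~p, 2
15. q -> ~p, 3
16. ~p, 0
17. ~p, 1
18. ~p, 2
Accessibility: 0R0, 0R1, 0R2, 0R3, 1R0, 1R1, 1R2, 1R3, 2R0, 2R1, 2R2, 2R3, 3R0, 3R1, 3R2, 3R3
Branch closes: p and ~p both at 2.
Every branch of the negation's tableau closes; the branch above is one of them.

Valid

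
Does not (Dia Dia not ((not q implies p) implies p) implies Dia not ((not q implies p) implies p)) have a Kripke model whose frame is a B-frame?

Yes, satisfiable

1. not (Dia Dia not ((not q implies p) implies p) implies Dia not ((not q implies p) implies p)), w0
2. Dia Dia not ((not q implies p) implies p), w0   [neg-implies-rule on 1]
3. not Dia not ((not q implies p) implies p), w0   [neg-implies-rule on 1]
4. (not q implies p) implies p, w0   [neg-Dia-rule on 3 via w0Rw0]
5. p, w0   [implies-rule on 4 (branches; this branch)]
6. Dia not ((not q implies p) implies p), w1   [Dia-rule on 2: fresh world w1, w0Rw1]
7. (not q implies p) implies p, w1   [neg-Dia-rule on 3 via w0Rw1]
8. p, w1   [implies-rule on 7 (branches; this branch)]
9. not ((not q implies p) implies p), w2   [Dia-rule on 6: fresh world w2, w1Rw2]
10. not q implies p, w2   [neg-implies-rule on 9]
11. not p, w2   [neg-implies-rule on 9]
12. q, w2   [implies-rule on 10 (branches; this branch)]
Accessibility: w0Rw0, w0Rw1, w1Rw0, w1Rw1, w1Rw2, w2Rw1, w2Rw2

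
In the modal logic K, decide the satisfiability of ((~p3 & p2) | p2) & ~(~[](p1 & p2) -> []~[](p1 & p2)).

Satisfiable (open branch found)

1. ((~p3 & p2) | p2) & ~(~[](p1 & p2) -> []~[](p1 & p2)), u
2. (~p3 & p2) | p2, u   [&-rule on 1]
3. ~(~[](p1 & p2) -> []~[](p1 & p2)), u   [&-rule on 1]
4. ~[](p1 & p2), u   [~->-rule on 3]
5. ~[]~[](p1 & p2), u   [~->-rule on 3]
6. p2, u   [|-rule on 2 (branches; this branch)]
7. ~(p1 & p2), v   [~[]-rule on 4: fresh world v, uRv]
8. ~p2, v   [~&-rule on 7 (branches; this branch)]
9. [](p1 & p2), w   [~[]-rule on 5: fresh world w, uRw]
Accessibility: uRv, uRw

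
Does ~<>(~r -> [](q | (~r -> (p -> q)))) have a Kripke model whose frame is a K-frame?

Satisfiable (open branch found)

1. ~<>(~r -> [](q | (~r -> (p -> q)))), w0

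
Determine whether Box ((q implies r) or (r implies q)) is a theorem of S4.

Tableau for the negation not Box ((q implies r) or (r implies q)):
1. not Box ((q implies r) or (r implies q)), w0
2. not ((q implies r) or (r implies q)), w1
3. not (q implies r), w1
4. not (r implies q), w1
5. q, w1
6. not r, w1
7. r, w1
8. not q, w1
Accessibility: w0Rw0, w0Rw1, w1Rw1
Branch closes: r and not r both at w1.
Every branch of the negation's tableau closes; the branch above is one of them.

Valid in S4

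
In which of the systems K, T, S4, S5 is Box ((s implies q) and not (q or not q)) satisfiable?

K

T-tableau for the formula:
1. Box ((s implies q) and not (q or not q)), u
2. (s implies q) and not (q or not q), u   [Box-rule on 1 via uRu]
3. s implies q, u   [and-rule on 2]
4. not (q or not q), u   [and-rule on 2]
5. not q, u   [neg-or-rule on 4]
6. q, u   [neg-or-rule on 4]
Accessibility: uRu
Branch closes: q and not q both at u.
Every branch closes (one shown): unsatisfiable in T, hence also in S4, S5 (every S4/S5-frame is a T-frame).
K-tableau for the formula:
1. Box ((s implies q) and not (q or not q)), u
Complete open branch: satisfiable in K.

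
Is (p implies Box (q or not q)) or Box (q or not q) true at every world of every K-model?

Valid

Tableau for the negation not ((p implies Box (q or not q)) or Box (q or not q)):
1. not ((p implies Box (q or not q)) or Box (q or not q)), w0
2. not (p implies Box (q or not q)), w0   [neg-or-rule on 1]
3. not Box (q or not q), w0   [neg-or-rule on 1]
4. p, w0   [neg-implies-rule on 2]
5. not (q or not q), w1   [neg-Box-rule on 3: fresh world w1, w0Rw1]
6. not q, w1   [neg-or-rule on 5]
7. q, w1   [neg-or-rule on 5]
Accessibility: w0Rw1
Branch closes: q and not q both at w1.
Every branch of the negation's tableau closes; the branch above is one of them.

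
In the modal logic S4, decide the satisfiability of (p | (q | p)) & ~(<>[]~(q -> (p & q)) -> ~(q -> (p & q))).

1. (p | (q | p)) & ~(<>[]~(q -> (p & q)) -> ~(q -> (p & q))), 0
2. p | (q | p), 0
3. ~(<>[]~(q -> (p & q)) -> ~(q -> (p & q))), 0
4. <>[]~(q -> (p & q)), 0
5. q -> (p & q), 0
6. q | p, 0
7. p & q, 0
8. p, 0
9. q, 0
10. []~(q -> (p & q)), 1
11. ~(q -> (p & q)), 1
12. q, 1
13. ~(p & q), 1
14. ~p, 1
Accessibility: 0R0, 0R1, 1R1

Yes, satisfiable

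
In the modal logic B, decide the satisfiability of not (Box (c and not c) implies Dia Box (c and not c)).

No, unsatisfiable

1. not (Box (c and not c) implies Dia Box (c and not c)), w0
2. Box (c and not c), w0
3. not Dia Box (c and not c), w0
4. c and not c, w0
5. c, w0
6. not c, w0
Accessibility: w0Rw0
Branch closes: c and not c both at w0.
Every branch closes; the branch above is one of them.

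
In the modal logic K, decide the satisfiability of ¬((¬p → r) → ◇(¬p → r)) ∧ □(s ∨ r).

Satisfiable (open branch found)

1. ¬((¬p → r) → ◇(¬p → r)) ∧ □(s ∨ r), u
2. ¬((¬p → r) → ◇(¬p → r)), u   [∧-rule on 1]
3. □(s ∨ r), u   [∧-rule on 1]
4. ¬p → r, u   [¬→-rule on 2]
5. ¬◇(¬p → r), u   [¬→-rule on 2]
6. r, u   [→-rule on 4 (branches; this branch)]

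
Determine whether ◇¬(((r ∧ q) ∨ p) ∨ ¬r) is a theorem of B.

Tableau for the negation ¬◇¬(((r ∧ q) ∨ p) ∨ ¬r):
1. ¬◇¬(((r ∧ q) ∨ p) ∨ ¬r), w0
2. ((r ∧ q) ∨ p) ∨ ¬r, w0
3. ¬r, w0
Accessibility: w0Rw0
The negation has an open branch (countermodel exists).

Invalid (countermodel exists)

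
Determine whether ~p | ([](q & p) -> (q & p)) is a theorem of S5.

Tableau for the negation ~(~p | ([](q & p) -> (q & p))):
1. ~(~p | ([](q & p) -> (q & p))), 0
2. p, 0
3. ~([](q & p) -> (q & p)), 0
4. [](q & p), 0
5. ~(q & p), 0
6. q & p, 0
7. q, 0
8. ~p, 0
Accessibility: 0R0
Branch closes: p and ~p both at 0.
Every branch of the negation's tableau closes; the branch above is one of them.

Valid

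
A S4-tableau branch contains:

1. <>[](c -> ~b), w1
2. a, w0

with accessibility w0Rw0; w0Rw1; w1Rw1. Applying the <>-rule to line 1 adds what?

a fresh world w2 with w1Rw2, and [](c -> ~b) at w2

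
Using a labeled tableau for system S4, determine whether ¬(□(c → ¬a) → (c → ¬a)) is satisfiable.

1. ¬(□(c → ¬a) → (c → ¬a)), w0
2. □(c → ¬a), w0   [¬→-rule on 1]
3. ¬(c → ¬a), w0   [¬→-rule on 1]
4. c, w0   [¬→-rule on 3]
5. a, w0   [¬→-rule on 3]
6. c → ¬a, w0   [□-rule on 2 via w0Rw0]
7. ¬a, w0   [→-rule on 6 (branches; this branch)]
Accessibility: w0Rw0
Branch closes: a and ¬a both at w0.
(One branch shown.) All branches close.

No, unsatisfiable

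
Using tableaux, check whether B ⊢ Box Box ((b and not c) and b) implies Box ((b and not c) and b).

Valid in B

Tableau for the negation not (Box Box ((b and not c) and b) implies Box ((b and not c) and b)):
1. not (Box Box ((b and not c) and b) implies Box ((b and not c) and b)), u
2. Box Box ((b and not c) and b), u   [neg-implies-rule on 1]
3. not Box ((b and not c) and b), u   [neg-implies-rule on 1]
4. Box ((b and not c) and b), u   [Box-rule on 2 via uRu]
5. (b and not c) and b, u   [Box-rule on 4 via uRu]
6. b and not c, u   [and-rule on 5]
7. b, u   [and-rule on 5]
8. not c, u   [and-rule on 6]
9. not ((b and not c) and b), v   [neg-Box-rule on 3: fresh world v, uRv]
10. Box ((b and not c) and b), v   [Box-rule on 2 via uRv]
11. (b and not c) and b, v   [Box-rule on 4 via uRv]
12. b and not c, v   [and-rule on 11]
13. b, v   [and-rule on 11]
14. not c, v   [and-rule on 12]
15. not (b and not c), v   [neg-and-rule on 9 (branches; this branch)]
16. c, v   [neg-and-rule on 15 (branches; this branch)]
Accessibility: uRu, uRv, vRu, vRv
Branch closes: c and not c both at v.
All branches of the negation close; one closing branch shown above.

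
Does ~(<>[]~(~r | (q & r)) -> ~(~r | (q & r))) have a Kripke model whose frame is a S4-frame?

Satisfiable (open branch found)

1. ~(<>[]~(~r | (q & r)) -> ~(~r | (q & r))), w0
2. <>[]~(~r | (q & r)), w0   [~->-rule on 1]
3. ~r | (q & r), w0   [~->-rule on 1]
4. q & r, w0   [|-rule on 3 (branches; this branch)]
5. q, w0   [&-rule on 4]
6. r, w0   [&-rule on 4]
7. []~(~r | (q & r)), w1   [<>-rule on 2: fresh world w1, w0Rw1]
8. ~(~r | (q & r)), w1   [[]-rule on 7 via w1Rw1]
9. r, w1   [~|-rule on 8]
10. ~(q & r), w1   [~|-rule on 8]
11. ~q, w1   [~&-rule on 10 (branches; this branch)]
Accessibility: w0Rw0, w0Rw1, w1Rw1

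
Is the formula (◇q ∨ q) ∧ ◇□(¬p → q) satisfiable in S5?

1. (◇q ∨ q) ∧ ◇□(¬p → q), w0
2. ◇q ∨ q, w0
3. ◇□(¬p → q), w0
4. q, w0
5. □(¬p → q), w1
6. ¬p → q, w0
7. ¬p → q, w1
8. q, w1
Accessibility: w0Rw0, w0Rw1, w1Rw0, w1Rw1

Satisfiable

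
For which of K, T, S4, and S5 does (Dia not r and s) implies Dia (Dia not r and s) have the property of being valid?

T, S4, S5

T-tableau for the negation not ((Dia not r and s) implies Dia (Dia not r and s)):
1. not ((Dia not r and s) implies Dia (Dia not r and s)), w0
2. Dia not r and s, w0
3. not Dia (Dia not r and s), w0
4. Dia not r, w0
5. s, w0
6. not (Dia not r and s), w0
7. not Dia not r, w0
8. r, w0
9. not r, w1
10. not (Dia not r and s), w1
11. r, w1
Accessibility: w0Rw0, w0Rw1, w1Rw1
Branch closes: r and not r both at w1.
Every branch closes (one shown): valid in T, hence also in S4, S5 (every theorem of T is a theorem of S4 and S5).
K-tableau for the negation not ((Dia not r and s) implies Dia (Dia not r and s)):
1. not ((Dia not r and s) implies Dia (Dia not r and s)), w0
2. Dia not r and s, w0
3. not Dia (Dia not r and s), w0
4. Dia not r, w0
5. s, w0
6. not r, w1
7. not (Dia not r and s), w1
8. not s, w1
Accessibility: w0Rw1
Complete open branch: countermodel on a K-frame, so not valid in K.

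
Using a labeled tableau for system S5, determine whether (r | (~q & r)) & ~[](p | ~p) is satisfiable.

Unsatisfiable (every branch closes)

1. (r | (~q & r)) & ~[](p | ~p), w0
2. r | (~q & r), w0
3. ~[](p | ~p), w0
4. ~q & r, w0
5. ~q, w0
6. r, w0
7. ~(p | ~p), w1
8. ~p, w1
9. p, w1
Accessibility: w0Rw0, w0Rw1, w1Rw0, w1Rw1
Branch closes: p and ~p both at w1.
All branches of the tableau close; one closing branch shown above.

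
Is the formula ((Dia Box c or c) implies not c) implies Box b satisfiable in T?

Satisfiable (open branch found)

1. ((Dia Box c or c) implies not c) implies Box b, w0
2. Box b, w0
3. b, w0
Accessibility: w0Rw0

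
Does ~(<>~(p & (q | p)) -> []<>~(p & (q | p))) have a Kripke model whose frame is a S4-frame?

1. ~(<>~(p & (q | p)) -> []<>~(p & (q | p))), w0
2. <>~(p & (q | p)), w0   [~->-rule on 1]
3. ~[]<>~(p & (q | p)), w0   [~->-rule on 1]
4. ~(p & (q | p)), w1   [<>-rule on 2: fresh world w1, w0Rw1]
5. ~(q | p), w1   [~&-rule on 4 (branches; this branch)]
6. ~q, w1   [~|-rule on 5]
7. ~p, w1   [~|-rule on 5]
8. ~<>~(p & (q | p)), w2   [~[]-rule on 3: fresh world w2, w0Rw2]
9. p & (q | p), w2   [~<>-rule on 8 via w2Rw2]
10. p, w2   [&-rule on 9]
11. q | p, w2   [&-rule on 9]
Accessibility: w0Rw0, w0Rw1, w0Rw2, w1Rw1, w2Rw2

Satisfiable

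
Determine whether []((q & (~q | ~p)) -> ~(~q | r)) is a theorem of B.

Tableau for the negation ~[]((q & (~q | ~p)) -> ~(~q | r)):
1. ~[]((q & (~q | ~p)) -> ~(~q | r)), w0
2. ~((q & (~q | ~p)) -> ~(~q | r)), w1
3. q & (~q | ~p), w1
4. ~q | r, w1
5. q, w1
6. ~q | ~p, w1
7. r, w1
8. ~p, w1
Accessibility: w0Rw0, w0Rw1, w1Rw0, w1Rw1
The negation has an open branch (countermodel exists).

No, not valid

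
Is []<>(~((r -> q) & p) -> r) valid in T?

Not valid

Tableau for the negation ~[]<>(~((r -> q) & p) -> r):
1. ~[]<>(~((r -> q) & p) -> r), 0
2. ~<>(~((r -> q) & p) -> r), 1   [~[]-rule on 1: fresh world 1, 0R1]
3. ~(~((r -> q) & p) -> r), 1   [~<>-rule on 2 via 1R1]
4. ~((r -> q) & p), 1   [~->-rule on 3]
5. ~r, 1   [~->-rule on 3]
6. ~p, 1   [~&-rule on 4 (branches; this branch)]
Accessibility: 0R0, 0R1, 1R1
The negation has an open branch (countermodel exists).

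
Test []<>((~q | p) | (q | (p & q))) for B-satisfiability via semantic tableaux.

Satisfiable (open branch found)

1. []<>((~q | p) | (q | (p & q))), 0
2. <>((~q | p) | (q | (p & q))), 0   [[]-rule on 1 via 0R0]
3. (~q | p) | (q | (p & q)), 1   [<>-rule on 2: fresh world 1, 0R1]
4. <>((~q | p) | (q | (p & q))), 1   [[]-rule on 1 via 0R1]
5. q | (p & q), 1   [|-rule on 3 (branches; this branch)]
6. p & q, 1   [|-rule on 5 (branches; this branch)]
7. p, 1   [&-rule on 6]
8. q, 1   [&-rule on 6]
9. (~q | p) | (q | (p & q)), 2   [<>-rule on 4: fresh world 2, 1R2]
10. q | (p & q), 2   [|-rule on 9 (branches; this branch)]
11. p & q, 2   [|-rule on 10 (branches; this branch)]
12. p, 2   [&-rule on 11]
13. q, 2   [&-rule on 11]
Accessibility: 0R0, 0R1, 1R0, 1R1, 1R2, 2R1, 2R2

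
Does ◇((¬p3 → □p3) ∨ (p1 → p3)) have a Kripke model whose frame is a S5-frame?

Satisfiable (open branch found)

1. ◇((¬p3 → □p3) ∨ (p1 → p3)), w0
2. (¬p3 → □p3) ∨ (p1 → p3), w1   [◇-rule on 1: fresh world w1, w0Rw1]
3. p1 → p3, w1   [∨-rule on 2 (branches; this branch)]
4. p3, w1   [→-rule on 3 (branches; this branch)]
Accessibility: w0Rw0, w0Rw1, w1Rw0, w1Rw1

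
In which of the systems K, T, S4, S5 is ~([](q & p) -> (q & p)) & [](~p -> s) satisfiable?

K-tableau for the formula:
1. ~([](q & p) -> (q & p)) & [](~p -> s), 0
2. ~([](q & p) -> (q & p)), 0
3. [](~p -> s), 0
4. [](q & p), 0
5. ~(q & p), 0
6. ~p, 0
Complete open branch: satisfiable in K.
T-tableau for the formula:
1. ~([](q & p) -> (q & p)) & [](~p -> s), 0
2. ~([](q & p) -> (q & p)), 0
3. [](~p -> s), 0
4. [](q & p), 0
5. ~(q & p), 0
6. ~p -> s, 0
7. q & p, 0
8. q, 0
9. p, 0
10. ~p, 0
Accessibility: 0R0
Branch closes: p and ~p both at 0.
Every branch closes (one shown): unsatisfiable in T, hence also in S4, S5 (every S4/S5-frame is a T-frame).

K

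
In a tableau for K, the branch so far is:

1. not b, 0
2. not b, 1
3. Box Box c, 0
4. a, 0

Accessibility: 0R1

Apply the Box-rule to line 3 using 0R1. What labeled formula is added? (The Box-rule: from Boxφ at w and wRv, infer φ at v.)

Box c, 1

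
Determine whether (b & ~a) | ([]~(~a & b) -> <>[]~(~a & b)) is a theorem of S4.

Valid

Tableau for the negation ~((b & ~a) | ([]~(~a & b) -> <>[]~(~a & b))):
1. ~((b & ~a) | ([]~(~a & b) -> <>[]~(~a & b))), 0
2. ~(b & ~a), 0
3. ~([]~(~a & b) -> <>[]~(~a & b)), 0
4. []~(~a & b), 0
5. ~<>[]~(~a & b), 0
6. ~(~a & b), 0
7. ~[]~(~a & b), 0
8. a, 0
9. ~b, 0
10. ~a & b, 1
11. ~a, 1
12. b, 1
13. ~(~a & b), 1
14. ~[]~(~a & b), 1
15. ~b, 1
Accessibility: 0R0, 0R1, 1R1
Branch closes: b and ~b both at 1.
Every branch of the negation's tableau closes; the branch above is one of them.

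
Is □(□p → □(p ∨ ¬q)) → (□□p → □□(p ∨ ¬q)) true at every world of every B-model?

Valid

Tableau for the negation ¬(□(□p → □(p ∨ ¬q)) → (□□p → □□(p ∨ ¬q))):
1. ¬(□(□p → □(p ∨ ¬q)) → (□□p → □□(p ∨ ¬q))), 0
2. □(□p → □(p ∨ ¬q)), 0
3. ¬(□□p → □□(p ∨ ¬q)), 0
4. □□p, 0
5. ¬□□(p ∨ ¬q), 0
6. □p → □(p ∨ ¬q), 0
7. □p, 0
8. p, 0
9. ¬□p, 0
10. ¬□(p ∨ ¬q), 1
11. □p → □(p ∨ ¬q), 1
12. □p, 1
13. p, 1
14. □(p ∨ ¬q), 1
15. p ∨ ¬q, 0
16. p ∨ ¬q, 1
17. ¬q, 0
18. ¬q, 1
19. ¬p, 2
20. □p → □(p ∨ ¬q), 2
21. □p, 2
22. p, 2
Accessibility: 0R0, 0R1, 0R2, 1R0, 1R1, 2R0, 2R2
Branch closes: p and ¬p both at 2.
All branches of the negation close; one closing branch shown above.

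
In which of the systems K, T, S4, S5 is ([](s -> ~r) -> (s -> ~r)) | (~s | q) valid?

T, S4, S5

T-tableau for the negation ~(([](s -> ~r) -> (s -> ~r)) | (~s | q)):
1. ~(([](s -> ~r) -> (s -> ~r)) | (~s | q)), 0
2. ~([](s -> ~r) -> (s -> ~r)), 0
3. ~(~s | q), 0
4. [](s -> ~r), 0
5. ~(s -> ~r), 0
6. s, 0
7. ~q, 0
8. r, 0
9. s -> ~r, 0
10. ~r, 0
Accessibility: 0R0
Branch closes: r and ~r both at 0.
Every branch closes (one shown): valid in T, hence also in S4, S5 (every theorem of T is a theorem of S4 and S5).
K-tableau for the negation ~(([](s -> ~r) -> (s -> ~r)) | (~s | q)):
1. ~(([](s -> ~r) -> (s -> ~r)) | (~s | q)), 0
2. ~([](s -> ~r) -> (s -> ~r)), 0
3. ~(~s | q), 0
4. [](s -> ~r), 0
5. ~(s -> ~r), 0
6. s, 0
7. ~q, 0
8. r, 0
Complete open branch: countermodel on a K-frame, so not valid in K.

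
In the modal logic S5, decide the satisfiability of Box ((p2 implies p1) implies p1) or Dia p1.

1. Box ((p2 implies p1) implies p1) or Dia p1, w0
2. Dia p1, w0   [or-rule on 1 (branches; this branch)]
3. p1, w1   [Dia-rule on 2: fresh world w1, w0Rw1]
Accessibility: w0Rw0, w0Rw1, w1Rw0, w1Rw1

Satisfiable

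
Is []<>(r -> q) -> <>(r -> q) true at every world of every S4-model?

Tableau for the negation ~([]<>(r -> q) -> <>(r -> q)):
1. ~([]<>(r -> q) -> <>(r -> q)), 0
2. []<>(r -> q), 0
3. ~<>(r -> q), 0
4. <>(r -> q), 0
5. ~(r -> q), 0
6. r, 0
7. ~q, 0
8. r -> q, 1
9. <>(r -> q), 1
10. ~(r -> q), 1
11. r, 1
12. ~q, 1
13. q, 1
Accessibility: 0R0, 0R1, 1R1
Branch closes: q and ~q both at 1.
Every branch of the negation's tableau closes; the branch above is one of them.

Valid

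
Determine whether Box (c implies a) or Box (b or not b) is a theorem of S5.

Tableau for the negation not (Box (c implies a) or Box (b or not b)):
1. not (Box (c implies a) or Box (b or not b)), w0
2. not Box (c implies a), w0   [neg-or-rule on 1]
3. not Box (b or not b), w0   [neg-or-rule on 1]
4. not (c implies a), w1   [neg-Box-rule on 2: fresh world w1, w0Rw1]
5. c, w1   [neg-implies-rule on 4]
6. not a, w1   [neg-implies-rule on 4]
7. not (b or not b), w2   [neg-Box-rule on 3: fresh world w2, w0Rw2]
8. not b, w2   [neg-or-rule on 7]
9. b, w2   [neg-or-rule on 7]
Accessibility: w0Rw0, w0Rw1, w0Rw2, w1Rw0, w1Rw1, w1Rw2, w2Rw0, w2Rw1, w2Rw2
Branch closes: b and not b both at w2.
Every branch of the negation's tableau closes; the branch above is one of them.

Valid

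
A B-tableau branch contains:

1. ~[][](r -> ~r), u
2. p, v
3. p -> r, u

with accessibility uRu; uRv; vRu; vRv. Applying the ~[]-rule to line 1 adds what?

a fresh world w with uRw, and ~[](r -> ~r) at w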